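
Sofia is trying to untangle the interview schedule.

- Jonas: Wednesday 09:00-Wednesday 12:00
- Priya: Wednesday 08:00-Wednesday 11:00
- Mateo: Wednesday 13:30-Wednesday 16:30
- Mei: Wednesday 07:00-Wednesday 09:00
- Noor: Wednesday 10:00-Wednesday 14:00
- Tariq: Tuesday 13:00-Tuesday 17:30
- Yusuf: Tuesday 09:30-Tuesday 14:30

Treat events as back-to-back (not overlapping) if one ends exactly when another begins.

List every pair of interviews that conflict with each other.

Jonas & Noor, Jonas & Priya, Mateo & Noor, Mei & Priya, Noor & Priya, Tariq & Yusuf

Sorted by start: Yusuf, Tariq, Mei, Priya, Jonas, Noor, Mateo.
Tariq starts before Yusuf ends → Yusuf and Tariq overlap.
Mei starts after Yusuf ends; Yusuf is clear from here.
Mei starts after Tariq ends; Tariq is clear from here.
Priya starts before Mei ends → Mei and Priya overlap.
Jonas starts exactly when Mei ends (back-to-back, no overlap); Mei is clear from here.
Jonas starts before Priya ends → Priya and Jonas overlap.
Noor starts before Priya ends → Priya and Noor overlap.
Mateo starts after Priya ends.
Noor starts before Jonas ends → Jonas and Noor overlap.
Mateo starts after Jonas ends.
Mateo starts before Noor ends → Noor and Mateo overlap.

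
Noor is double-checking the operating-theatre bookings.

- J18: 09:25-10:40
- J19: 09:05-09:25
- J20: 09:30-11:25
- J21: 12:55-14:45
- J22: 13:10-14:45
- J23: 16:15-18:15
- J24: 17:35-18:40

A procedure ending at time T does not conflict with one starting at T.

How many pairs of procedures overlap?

Sorted by start: J19, J18, J20, J21, J22, J23, J24.
J18 starts exactly when J19 ends (back-to-back, no overlap), so nothing later overlaps J19 either.
J20 starts before J18 ends → J18 and J20 overlap.
J21 starts after J18 ends, so nothing later overlaps J18 either.
J21 starts after J20 ends, so nothing later overlaps J20 either.
J22 starts before J21 ends → J21 and J22 overlap.
J23 starts after J21 ends, so nothing later overlaps J21 either.
J23 starts after J22 ends, so nothing later overlaps J22 either.
J24 starts before J23 ends → J23 and J24 overlap.
Overlapping pairs: J18 & J20, J21 & J22, J23 & J24 — 3 in total.

3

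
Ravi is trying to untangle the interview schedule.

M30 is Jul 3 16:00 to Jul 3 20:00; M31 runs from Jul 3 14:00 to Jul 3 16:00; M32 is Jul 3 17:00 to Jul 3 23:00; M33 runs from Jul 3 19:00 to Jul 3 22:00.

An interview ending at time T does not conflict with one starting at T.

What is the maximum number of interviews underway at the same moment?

Sweep the timeline, counting +1 at each start and −1 at each end (ends before starts at a tie):
Jul 3 14:00 start M31 → 1
Jul 3 16:00 end M31 → 0
Jul 3 16:00 start M30 → 1
Jul 3 17:00 start M32 → 2
Jul 3 19:00 start M33 → 3
Jul 3 20:00 end M30 → 2
Jul 3 22:00 end M33 → 1
Jul 3 23:00 end M32 → 0
Peak is 3, at Jul 3 19:00 (M30, M32, M33).

3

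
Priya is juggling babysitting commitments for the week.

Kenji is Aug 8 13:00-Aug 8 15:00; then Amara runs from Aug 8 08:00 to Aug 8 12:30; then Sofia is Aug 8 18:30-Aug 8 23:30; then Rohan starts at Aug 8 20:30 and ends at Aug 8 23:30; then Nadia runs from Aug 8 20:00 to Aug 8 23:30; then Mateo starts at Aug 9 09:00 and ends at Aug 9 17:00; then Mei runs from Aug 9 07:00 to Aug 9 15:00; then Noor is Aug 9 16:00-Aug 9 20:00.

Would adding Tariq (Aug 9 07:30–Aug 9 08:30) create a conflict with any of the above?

Yes — it overlaps Mei

Amara: ends Aug 8 12:30 at or before Tariq starts Aug 9 07:30 → clear.
Kenji: ends Aug 8 15:00 at or before Tariq starts Aug 9 07:30 → clear.
Sofia: ends Aug 8 23:30 at or before Tariq starts Aug 9 07:30 → clear.
Nadia: ends Aug 8 23:30 at or before Tariq starts Aug 9 07:30 → clear.
Rohan: ends Aug 8 23:30 at or before Tariq starts Aug 9 07:30 → clear.
Mei: starts Aug 9 07:00 before Tariq ends Aug 9 08:30, and ends Aug 9 15:00 after Tariq starts Aug 9 07:30 → overlap.
Mateo: starts Aug 9 09:00 at or after Tariq ends Aug 9 08:30 → clear.
Noor: starts Aug 9 16:00 at or after Tariq ends Aug 9 08:30 → clear.
Tariq overlaps Mei.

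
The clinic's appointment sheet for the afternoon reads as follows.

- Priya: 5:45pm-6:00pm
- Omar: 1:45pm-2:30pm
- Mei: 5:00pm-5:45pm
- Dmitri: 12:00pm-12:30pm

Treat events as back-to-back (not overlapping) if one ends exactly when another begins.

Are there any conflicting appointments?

Sorted by start: Dmitri, Omar, Mei, Priya.
Omar starts after Dmitri ends — done with Dmitri.
Mei starts after Omar ends — done with Omar.
Priya starts exactly when Mei ends (back-to-back, no overlap).
Every pair is clear; the schedule has no overlaps.

No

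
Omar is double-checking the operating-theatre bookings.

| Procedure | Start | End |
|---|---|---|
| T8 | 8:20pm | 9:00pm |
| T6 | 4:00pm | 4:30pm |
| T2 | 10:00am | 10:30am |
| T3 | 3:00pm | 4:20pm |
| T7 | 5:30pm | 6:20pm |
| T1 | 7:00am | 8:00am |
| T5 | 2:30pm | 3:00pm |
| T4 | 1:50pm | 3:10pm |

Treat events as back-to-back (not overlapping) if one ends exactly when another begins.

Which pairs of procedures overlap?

T3 & T4, T3 & T6, T4 & T5

Sorted by start: T1, T2, T4, T5, T3, T6, T7, T8.
T2 starts after T1 ends — done with T1.
T4 starts after T2 ends — done with T2.
T5 starts before T4 ends → T4 and T5 overlap.
T3 starts before T4 ends → T4 and T3 overlap.
T6 starts after T4 ends — done with T4.
T3 starts exactly when T5 ends (back-to-back, no overlap) — done with T5.
T6 starts before T3 ends → T3 and T6 overlap.
T7 starts after T3 ends — done with T3.
T7 starts after T6 ends — done with T6.
T8 starts after T7 ends.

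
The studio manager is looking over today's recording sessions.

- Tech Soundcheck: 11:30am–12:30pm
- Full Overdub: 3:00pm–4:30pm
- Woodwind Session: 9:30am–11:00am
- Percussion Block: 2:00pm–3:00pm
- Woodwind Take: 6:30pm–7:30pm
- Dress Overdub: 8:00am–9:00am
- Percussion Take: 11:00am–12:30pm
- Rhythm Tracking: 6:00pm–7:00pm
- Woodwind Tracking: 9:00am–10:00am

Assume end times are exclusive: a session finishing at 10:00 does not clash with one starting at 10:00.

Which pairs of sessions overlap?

Percussion Take & Tech Soundcheck, Rhythm Tracking & Woodwind Take, Woodwind Session & Woodwind Tracking

Sorted by start: Dress Overdub, Woodwind Tracking, Woodwind Session, Percussion Take, Tech Soundcheck, Percussion Block, Full Overdub, Rhythm Tracking, Woodwind Take.
Woodwind Tracking starts exactly when Dress Overdub ends (back-to-back, no overlap) — done with Dress Overdub.
Woodwind Session starts before Woodwind Tracking ends → Woodwind Tracking and Woodwind Session overlap.
Percussion Take starts after Woodwind Tracking ends — done with Woodwind Tracking.
Percussion Take starts exactly when Woodwind Session ends (back-to-back, no overlap) — done with Woodwind Session.
Tech Soundcheck starts before Percussion Take ends → Percussion Take and Tech Soundcheck overlap.
Percussion Block starts after Percussion Take ends — done with Percussion Take.
Percussion Block starts after Tech Soundcheck ends — done with Tech Soundcheck.
Full Overdub starts exactly when Percussion Block ends (back-to-back, no overlap) — done with Percussion Block.
Rhythm Tracking starts after Full Overdub ends — done with Full Overdub.
Woodwind Take starts before Rhythm Tracking ends → Rhythm Tracking and Woodwind Take overlap.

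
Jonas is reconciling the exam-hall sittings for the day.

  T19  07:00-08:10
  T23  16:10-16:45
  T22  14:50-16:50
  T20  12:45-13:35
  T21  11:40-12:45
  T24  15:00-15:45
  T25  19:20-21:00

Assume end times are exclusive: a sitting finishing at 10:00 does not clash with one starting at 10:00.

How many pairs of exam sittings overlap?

2

Sorted by start: T19, T21, T20, T22, T24, T23, T25.
T21 starts after T19 ends — done with T19.
T20 starts exactly when T21 ends (back-to-back, no overlap) — done with T21.
T22 starts after T20 ends — done with T20.
T24 starts before T22 ends → T22 and T24 overlap.
T23 starts before T22 ends → T22 and T23 overlap.
T25 starts after T22 ends.
T23 starts after T24 ends — done with T24.
T25 starts after T23 ends.
Overlapping pairs: T22 & T23, T22 & T24 — 2 in total.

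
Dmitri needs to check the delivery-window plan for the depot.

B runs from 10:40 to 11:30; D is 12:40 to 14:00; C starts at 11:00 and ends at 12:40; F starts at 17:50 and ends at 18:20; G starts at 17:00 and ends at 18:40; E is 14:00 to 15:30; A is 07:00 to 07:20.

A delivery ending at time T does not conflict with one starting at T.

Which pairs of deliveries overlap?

Two intervals overlap when each starts before the other ends.
Sorted by start: A, B, C, D, E, G, F.
B starts after A ends — done with A.
C starts before B ends → B and C overlap.
D starts after B ends — done with B.
D starts exactly when C ends (back-to-back, no overlap) — done with C.
E starts exactly when D ends (back-to-back, no overlap) — done with D.
G starts after E ends — done with E.
F starts before G ends → G and F overlap.

B & C, F & G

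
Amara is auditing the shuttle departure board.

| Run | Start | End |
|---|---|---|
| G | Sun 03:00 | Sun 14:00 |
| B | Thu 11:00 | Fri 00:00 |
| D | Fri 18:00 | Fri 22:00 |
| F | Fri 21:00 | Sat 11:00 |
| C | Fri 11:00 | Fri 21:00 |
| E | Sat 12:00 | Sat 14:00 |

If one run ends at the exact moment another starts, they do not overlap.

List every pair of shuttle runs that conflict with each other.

C & D, D & F

Sorted by start: B, C, D, F, E, G.
C starts after B ends — done with B.
D starts before C ends → C and D overlap.
F starts exactly when C ends (back-to-back, no overlap) — done with C.
F starts before D ends → D and F overlap.
E starts after D ends — done with D.
E starts after F ends — done with F.
G starts after E ends.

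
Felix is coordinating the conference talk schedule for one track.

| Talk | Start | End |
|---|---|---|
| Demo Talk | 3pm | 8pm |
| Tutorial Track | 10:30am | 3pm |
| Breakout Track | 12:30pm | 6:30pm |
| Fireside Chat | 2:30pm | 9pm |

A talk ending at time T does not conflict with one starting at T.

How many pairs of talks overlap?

Sorted by start: Tutorial Track, Breakout Track, Fireside Chat, Demo Talk.
Breakout Track starts before Tutorial Track ends → Tutorial Track and Breakout Track overlap.
Fireside Chat starts before Tutorial Track ends → Tutorial Track and Fireside Chat overlap.
Demo Talk starts exactly when Tutorial Track ends (back-to-back, no overlap).
Fireside Chat starts before Breakout Track ends → Breakout Track and Fireside Chat overlap.
Demo Talk starts before Breakout Track ends → Breakout Track and Demo Talk overlap.
Demo Talk starts before Fireside Chat ends → Fireside Chat and Demo Talk overlap.
Overlapping pairs: Breakout Track & Demo Talk, Breakout Track & Fireside Chat, Breakout Track & Tutorial Track, Demo Talk & Fireside Chat, Fireside Chat & Tutorial Track — 5 in total.

5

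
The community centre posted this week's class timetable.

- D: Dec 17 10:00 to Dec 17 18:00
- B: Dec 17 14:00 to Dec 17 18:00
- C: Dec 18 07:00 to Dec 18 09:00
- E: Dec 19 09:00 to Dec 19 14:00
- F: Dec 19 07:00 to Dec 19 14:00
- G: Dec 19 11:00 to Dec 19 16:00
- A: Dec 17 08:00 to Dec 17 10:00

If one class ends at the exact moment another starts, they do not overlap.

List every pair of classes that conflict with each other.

Sorted by start: A, D, B, C, F, E, G.
D starts exactly when A ends (back-to-back, no overlap) — done with A.
B starts before D ends → D and B overlap.
C starts after D ends — done with D.
C starts after B ends — done with B.
F starts after C ends — done with C.
E starts before F ends → F and E overlap.
G starts before F ends → F and G overlap.
G starts before E ends → E and G overlap.

B & D, E & F, E & G, F & G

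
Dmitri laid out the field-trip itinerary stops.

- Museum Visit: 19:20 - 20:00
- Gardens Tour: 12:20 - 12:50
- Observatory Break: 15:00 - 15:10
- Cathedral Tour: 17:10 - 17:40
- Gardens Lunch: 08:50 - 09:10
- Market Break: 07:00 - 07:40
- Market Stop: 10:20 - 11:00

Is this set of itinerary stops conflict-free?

Check each pair: they overlap iff neither finishes before the other starts.
Sorted by start: Market Break, Gardens Lunch, Market Stop, Gardens Tour, Observatory Break, Cathedral Tour, Museum Visit.
Gardens Lunch starts after Market Break ends, so Market Break has no further overlaps.
Market Stop starts after Gardens Lunch ends, so Gardens Lunch has no further overlaps.
Gardens Tour starts after Market Stop ends, so Market Stop has no further overlaps.
Observatory Break starts after Gardens Tour ends, so Gardens Tour has no further overlaps.
Cathedral Tour starts after Observatory Break ends, so Observatory Break has no further overlaps.
Museum Visit starts after Cathedral Tour ends.
Every pair is clear; the schedule has no overlaps.

Yes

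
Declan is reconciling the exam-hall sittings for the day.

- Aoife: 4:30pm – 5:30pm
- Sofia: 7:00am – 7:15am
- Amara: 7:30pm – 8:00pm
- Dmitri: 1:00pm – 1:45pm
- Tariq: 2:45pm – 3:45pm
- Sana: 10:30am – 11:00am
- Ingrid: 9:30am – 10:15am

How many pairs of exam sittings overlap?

0

Sorted by start: Sofia, Ingrid, Sana, Dmitri, Tariq, Aoife, Amara.
Ingrid starts after Sofia ends — done with Sofia.
Sana starts after Ingrid ends — done with Ingrid.
Dmitri starts after Sana ends — done with Sana.
Tariq starts after Dmitri ends — done with Dmitri.
Aoife starts after Tariq ends — done with Tariq.
Amara starts after Aoife ends.
No pair overlaps.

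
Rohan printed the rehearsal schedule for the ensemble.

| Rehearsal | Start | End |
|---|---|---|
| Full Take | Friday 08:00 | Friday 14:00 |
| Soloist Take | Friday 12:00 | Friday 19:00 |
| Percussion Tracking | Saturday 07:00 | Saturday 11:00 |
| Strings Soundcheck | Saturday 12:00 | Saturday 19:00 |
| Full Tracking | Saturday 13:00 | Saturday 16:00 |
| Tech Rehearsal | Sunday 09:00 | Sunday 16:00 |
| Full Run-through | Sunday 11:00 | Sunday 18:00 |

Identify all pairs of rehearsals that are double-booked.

Full Run-through & Tech Rehearsal, Full Take & Soloist Take, Full Tracking & Strings Soundcheck

Sorted by start: Full Take, Soloist Take, Percussion Tracking, Strings Soundcheck, Full Tracking, Tech Rehearsal, Full Run-through.
Soloist Take starts before Full Take ends → Full Take and Soloist Take overlap.
Percussion Tracking starts after Full Take ends; Full Take is clear from here.
Percussion Tracking starts after Soloist Take ends; Soloist Take is clear from here.
Strings Soundcheck starts after Percussion Tracking ends; Percussion Tracking is clear from here.
Full Tracking starts before Strings Soundcheck ends → Strings Soundcheck and Full Tracking overlap.
Tech Rehearsal starts after Strings Soundcheck ends; Strings Soundcheck is clear from here.
Tech Rehearsal starts after Full Tracking ends; Full Tracking is clear from here.
Full Run-through starts before Tech Rehearsal ends → Tech Rehearsal and Full Run-through overlap.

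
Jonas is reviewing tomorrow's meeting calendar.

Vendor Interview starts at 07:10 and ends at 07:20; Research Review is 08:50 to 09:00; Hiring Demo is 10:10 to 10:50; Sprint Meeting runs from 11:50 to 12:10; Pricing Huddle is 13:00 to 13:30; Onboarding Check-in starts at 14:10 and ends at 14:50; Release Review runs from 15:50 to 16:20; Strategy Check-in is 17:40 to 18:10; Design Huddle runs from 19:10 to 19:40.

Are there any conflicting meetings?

Two intervals overlap when each starts before the other ends.
Sorted by start: Vendor Interview, Research Review, Hiring Demo, Sprint Meeting, Pricing Huddle, Onboarding Check-in, Release Review, Strategy Check-in, Design Huddle.
Research Review starts after Vendor Interview ends — done with Vendor Interview.
Hiring Demo starts after Research Review ends — done with Research Review.
Sprint Meeting starts after Hiring Demo ends — done with Hiring Demo.
Pricing Huddle starts after Sprint Meeting ends — done with Sprint Meeting.
Onboarding Check-in starts after Pricing Huddle ends — done with Pricing Huddle.
Release Review starts after Onboarding Check-in ends — done with Onboarding Check-in.
Strategy Check-in starts after Release Review ends — done with Release Review.
Design Huddle starts after Strategy Check-in ends.
Every pair is clear; the schedule has no overlaps.

No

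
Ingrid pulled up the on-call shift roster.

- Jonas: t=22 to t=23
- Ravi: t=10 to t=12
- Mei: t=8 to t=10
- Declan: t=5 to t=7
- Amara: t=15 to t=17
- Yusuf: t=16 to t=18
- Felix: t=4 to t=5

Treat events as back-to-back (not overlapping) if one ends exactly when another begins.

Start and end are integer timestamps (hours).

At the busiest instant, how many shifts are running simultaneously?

2

Sweep the timeline, counting +1 at each start and −1 at each end (ends before starts at a tie):
t=4 start Felix → 1
t=5 end Felix → 0
t=5 start Declan → 1
t=7 end Declan → 0
t=8 start Mei → 1
t=10 end Mei → 0
t=10 start Ravi → 1
t=12 end Ravi → 0
t=15 start Amara → 1
t=16 start Yusuf → 2
t=17 end Amara → 1
t=18 end Yusuf → 0
t=22 start Jonas → 1
t=23 end Jonas → 0
Peak is 2, at t=16 (Amara, Yusuf).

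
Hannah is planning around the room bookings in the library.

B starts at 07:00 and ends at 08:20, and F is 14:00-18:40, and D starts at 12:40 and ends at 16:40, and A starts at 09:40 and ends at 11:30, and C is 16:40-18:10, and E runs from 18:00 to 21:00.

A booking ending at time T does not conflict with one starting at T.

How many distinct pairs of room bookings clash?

4

Two intervals overlap when each starts before the other ends.
Sorted by start: B, A, D, F, C, E.
A starts after B ends, so B has no further overlaps.
D starts after A ends, so A has no further overlaps.
F starts before D ends → D and F overlap.
C starts exactly when D ends (back-to-back, no overlap), so D has no further overlaps.
C starts before F ends → F and C overlap.
E starts before F ends → F and E overlap.
E starts before C ends → C and E overlap.
Overlapping pairs: C & E, C & F, D & F, E & F — 4 in total.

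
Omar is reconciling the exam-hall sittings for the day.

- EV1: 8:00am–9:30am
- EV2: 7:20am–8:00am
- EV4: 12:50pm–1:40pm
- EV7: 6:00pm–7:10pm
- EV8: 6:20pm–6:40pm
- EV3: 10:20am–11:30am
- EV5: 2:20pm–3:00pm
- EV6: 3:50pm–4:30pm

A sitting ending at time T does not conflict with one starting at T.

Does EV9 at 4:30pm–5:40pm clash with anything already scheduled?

No — it doesn't clash with anything

EV2: ends 8:00am at or before EV9 starts 4:30pm → clear.
EV1: ends 9:30am at or before EV9 starts 4:30pm → clear.
EV3: ends 11:30am at or before EV9 starts 4:30pm → clear.
EV4: ends 1:40pm at or before EV9 starts 4:30pm → clear.
EV5: ends 3:00pm at or before EV9 starts 4:30pm → clear.
EV6: ends 4:30pm at or before EV9 starts 4:30pm → clear.
EV7: starts 6:00pm at or after EV9 ends 5:40pm → clear.
EV8: starts 6:20pm at or after EV9 ends 5:40pm → clear.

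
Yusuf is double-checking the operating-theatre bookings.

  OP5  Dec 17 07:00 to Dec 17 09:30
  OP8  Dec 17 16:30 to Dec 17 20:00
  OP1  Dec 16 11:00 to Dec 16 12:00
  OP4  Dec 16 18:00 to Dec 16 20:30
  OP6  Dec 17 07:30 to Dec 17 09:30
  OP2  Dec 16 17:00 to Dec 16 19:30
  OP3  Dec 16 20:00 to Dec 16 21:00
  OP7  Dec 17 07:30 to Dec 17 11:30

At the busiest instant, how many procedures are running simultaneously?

Sort all start/end points and keep a running count:
Dec 16 11:00 start OP1 → 1
Dec 16 12:00 end OP1 → 0
Dec 16 17:00 start OP2 → 1
Dec 16 18:00 start OP4 → 2
Dec 16 19:30 end OP2 → 1
Dec 16 20:00 start OP3 → 2
Dec 16 20:30 end OP4 → 1
Dec 16 21:00 end OP3 → 0
Dec 17 07:00 start OP5 → 1
Dec 17 07:30 start OP6 → 2
Dec 17 07:30 start OP7 → 3
Dec 17 09:30 end OP5 → 2
Dec 17 09:30 end OP6 → 1
Dec 17 11:30 end OP7 → 0
Dec 17 16:30 start OP8 → 1
Dec 17 20:00 end OP8 → 0
Peak is 3, at Dec 17 07:30 (OP5, OP6, OP7).

3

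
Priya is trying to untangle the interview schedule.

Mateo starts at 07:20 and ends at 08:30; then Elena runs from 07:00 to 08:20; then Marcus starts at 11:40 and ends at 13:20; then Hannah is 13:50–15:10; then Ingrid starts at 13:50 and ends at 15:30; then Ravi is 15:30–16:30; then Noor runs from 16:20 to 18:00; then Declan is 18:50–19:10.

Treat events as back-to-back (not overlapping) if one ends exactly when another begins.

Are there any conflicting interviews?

Yes

Check each pair: they overlap iff neither finishes before the other starts.
Sorted by start: Elena, Mateo, Marcus, Hannah, Ingrid, Ravi, Noor, Declan.
Mateo starts before Elena ends → Elena and Mateo overlap.
That's a conflict, so the schedule is not conflict-free.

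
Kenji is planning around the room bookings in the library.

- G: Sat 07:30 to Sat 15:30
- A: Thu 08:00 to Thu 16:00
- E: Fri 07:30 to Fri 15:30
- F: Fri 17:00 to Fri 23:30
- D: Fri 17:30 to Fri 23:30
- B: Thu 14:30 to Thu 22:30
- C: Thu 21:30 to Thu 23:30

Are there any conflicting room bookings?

Check each pair: they overlap iff neither finishes before the other starts.
Sorted by start: A, B, C, E, F, D, G.
B starts before A ends → A and B overlap.
That's a conflict, so the schedule is not conflict-free.

Yes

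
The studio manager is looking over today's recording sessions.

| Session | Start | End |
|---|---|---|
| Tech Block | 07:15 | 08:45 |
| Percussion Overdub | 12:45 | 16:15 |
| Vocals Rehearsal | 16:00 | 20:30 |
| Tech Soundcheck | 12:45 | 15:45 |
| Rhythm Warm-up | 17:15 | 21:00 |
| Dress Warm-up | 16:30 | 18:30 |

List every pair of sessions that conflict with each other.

Dress Warm-up & Rhythm Warm-up, Dress Warm-up & Vocals Rehearsal, Percussion Overdub & Tech Soundcheck, Percussion Overdub & Vocals Rehearsal, Rhythm Warm-up & Vocals Rehearsal

Two intervals overlap when each starts before the other ends.
Sorted by start: Tech Block, Percussion Overdub, Tech Soundcheck, Vocals Rehearsal, Dress Warm-up, Rhythm Warm-up.
Percussion Overdub starts after Tech Block ends, so nothing later overlaps Tech Block either.
Tech Soundcheck starts before Percussion Overdub ends → Percussion Overdub and Tech Soundcheck overlap.
Vocals Rehearsal starts before Percussion Overdub ends → Percussion Overdub and Vocals Rehearsal overlap.
Dress Warm-up starts after Percussion Overdub ends, so nothing later overlaps Percussion Overdub either.
Vocals Rehearsal starts after Tech Soundcheck ends, so nothing later overlaps Tech Soundcheck either.
Dress Warm-up starts before Vocals Rehearsal ends → Vocals Rehearsal and Dress Warm-up overlap.
Rhythm Warm-up starts before Vocals Rehearsal ends → Vocals Rehearsal and Rhythm Warm-up overlap.
Rhythm Warm-up starts before Dress Warm-up ends → Dress Warm-up and Rhythm Warm-up overlap.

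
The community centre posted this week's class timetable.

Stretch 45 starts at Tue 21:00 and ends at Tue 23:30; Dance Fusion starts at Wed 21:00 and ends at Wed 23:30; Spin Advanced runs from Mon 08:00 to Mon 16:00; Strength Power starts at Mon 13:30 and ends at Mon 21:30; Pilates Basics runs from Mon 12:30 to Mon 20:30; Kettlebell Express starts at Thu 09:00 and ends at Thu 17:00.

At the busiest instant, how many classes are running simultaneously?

3

Walk through starts and ends in time order (an end at T is processed before a start at T):
Mon 08:00 start Spin Advanced → 1
Mon 12:30 start Pilates Basics → 2
Mon 13:30 start Strength Power → 3
Mon 16:00 end Spin Advanced → 2
Mon 20:30 end Pilates Basics → 1
Mon 21:30 end Strength Power → 0
Tue 21:00 start Stretch 45 → 1
Tue 23:30 end Stretch 45 → 0
Wed 21:00 start Dance Fusion → 1
Wed 23:30 end Dance Fusion → 0
Thu 09:00 start Kettlebell Express → 1
Thu 17:00 end Kettlebell Express → 0
Peak is 3, at Mon 13:30 (Pilates Basics, Spin Advanced, Strength Power).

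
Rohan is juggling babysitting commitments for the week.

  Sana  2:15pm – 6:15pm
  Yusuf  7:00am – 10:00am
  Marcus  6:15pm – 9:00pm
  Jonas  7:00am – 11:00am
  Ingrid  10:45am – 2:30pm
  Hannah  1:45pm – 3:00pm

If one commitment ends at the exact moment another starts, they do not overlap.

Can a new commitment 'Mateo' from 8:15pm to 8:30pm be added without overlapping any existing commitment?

No — it overlaps Marcus

Yusuf: ends 10:00am at or before Mateo starts 8:15pm → clear.
Jonas: ends 11:00am at or before Mateo starts 8:15pm → clear.
Ingrid: ends 2:30pm at or before Mateo starts 8:15pm → clear.
Hannah: ends 3:00pm at or before Mateo starts 8:15pm → clear.
Sana: ends 6:15pm at or before Mateo starts 8:15pm → clear.
Marcus: starts 6:15pm before Mateo ends 8:30pm, and ends 9:00pm after Mateo starts 8:15pm → overlap.
Mateo overlaps Marcus.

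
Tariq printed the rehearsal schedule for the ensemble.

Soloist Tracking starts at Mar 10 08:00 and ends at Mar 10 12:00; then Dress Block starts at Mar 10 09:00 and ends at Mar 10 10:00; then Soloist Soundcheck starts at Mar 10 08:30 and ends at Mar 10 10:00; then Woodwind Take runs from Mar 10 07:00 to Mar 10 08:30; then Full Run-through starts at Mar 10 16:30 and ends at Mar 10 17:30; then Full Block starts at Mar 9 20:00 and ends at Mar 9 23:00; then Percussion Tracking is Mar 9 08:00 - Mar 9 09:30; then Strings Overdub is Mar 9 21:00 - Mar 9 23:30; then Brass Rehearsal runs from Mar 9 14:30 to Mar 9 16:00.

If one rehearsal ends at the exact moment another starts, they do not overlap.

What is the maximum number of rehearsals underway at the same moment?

3

Walk through starts and ends in time order (an end at T is processed before a start at T):
Mar 9 08:00 start Percussion Tracking → 1
Mar 9 09:30 end Percussion Tracking → 0
Mar 9 14:30 start Brass Rehearsal → 1
Mar 9 16:00 end Brass Rehearsal → 0
Mar 9 20:00 start Full Block → 1
Mar 9 21:00 start Strings Overdub → 2
Mar 9 23:00 end Full Block → 1
Mar 9 23:30 end Strings Overdub → 0
Mar 10 07:00 start Woodwind Take → 1
Mar 10 08:00 start Soloist Tracking → 2
Mar 10 08:30 end Woodwind Take → 1
Mar 10 08:30 start Soloist Soundcheck → 2
Mar 10 09:00 start Dress Block → 3
Mar 10 10:00 end Dress Block → 2
Mar 10 10:00 end Soloist Soundcheck → 1
Mar 10 12:00 end Soloist Tracking → 0
Mar 10 16:30 start Full Run-through → 1
Mar 10 17:30 end Full Run-through → 0
Peak is 3, at Mar 10 09:00 (Dress Block, Soloist Soundcheck, Soloist Tracking).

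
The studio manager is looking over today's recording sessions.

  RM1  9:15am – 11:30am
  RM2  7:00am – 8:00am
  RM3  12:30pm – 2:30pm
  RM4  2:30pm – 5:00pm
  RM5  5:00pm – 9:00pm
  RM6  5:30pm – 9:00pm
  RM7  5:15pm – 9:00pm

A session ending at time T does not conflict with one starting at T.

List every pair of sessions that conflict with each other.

Two intervals overlap when each starts before the other ends.
Sorted by start: RM2, RM1, RM3, RM4, RM5, RM7, RM6.
RM1 starts after RM2 ends, so nothing later overlaps RM2 either.
RM3 starts after RM1 ends, so nothing later overlaps RM1 either.
RM4 starts exactly when RM3 ends (back-to-back, no overlap), so nothing later overlaps RM3 either.
RM5 starts exactly when RM4 ends (back-to-back, no overlap), so nothing later overlaps RM4 either.
RM7 starts before RM5 ends → RM5 and RM7 overlap.
RM6 starts before RM5 ends → RM5 and RM6 overlap.
RM6 starts before RM7 ends → RM7 and RM6 overlap.

RM5 & RM6, RM5 & RM7, RM6 & RM7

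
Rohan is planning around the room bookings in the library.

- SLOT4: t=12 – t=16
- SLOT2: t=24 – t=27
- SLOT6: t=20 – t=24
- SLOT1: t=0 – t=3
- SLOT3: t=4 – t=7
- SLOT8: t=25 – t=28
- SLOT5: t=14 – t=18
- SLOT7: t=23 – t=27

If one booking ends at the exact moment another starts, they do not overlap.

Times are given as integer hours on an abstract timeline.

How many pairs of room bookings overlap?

Check each pair: they overlap iff neither finishes before the other starts.
Sorted by start: SLOT1, SLOT3, SLOT4, SLOT5, SLOT6, SLOT7, SLOT2, SLOT8.
SLOT3 starts after SLOT1 ends, so SLOT1 has no further overlaps.
SLOT4 starts after SLOT3 ends, so SLOT3 has no further overlaps.
SLOT5 starts before SLOT4 ends → SLOT4 and SLOT5 overlap.
SLOT6 starts after SLOT4 ends, so SLOT4 has no further overlaps.
SLOT6 starts after SLOT5 ends, so SLOT5 has no further overlaps.
SLOT7 starts before SLOT6 ends → SLOT6 and SLOT7 overlap.
SLOT2 starts exactly when SLOT6 ends (back-to-back, no overlap), so SLOT6 has no further overlaps.
SLOT2 starts before SLOT7 ends → SLOT7 and SLOT2 overlap.
SLOT8 starts before SLOT7 ends → SLOT7 and SLOT8 overlap.
SLOT8 starts before SLOT2 ends → SLOT2 and SLOT8 overlap.
Overlapping pairs: SLOT2 & SLOT7, SLOT2 & SLOT8, SLOT4 & SLOT5, SLOT6 & SLOT7, SLOT7 & SLOT8 — 5 in total.

5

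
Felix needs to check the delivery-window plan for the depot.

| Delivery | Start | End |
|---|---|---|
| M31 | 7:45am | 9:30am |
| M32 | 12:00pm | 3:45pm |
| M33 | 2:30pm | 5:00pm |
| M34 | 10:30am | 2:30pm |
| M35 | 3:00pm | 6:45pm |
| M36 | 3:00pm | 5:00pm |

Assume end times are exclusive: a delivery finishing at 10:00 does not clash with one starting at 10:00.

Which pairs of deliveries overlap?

Sorted by start: M31, M34, M32, M33, M35, M36.
M34 starts after M31 ends, so nothing later overlaps M31 either.
M32 starts before M34 ends → M34 and M32 overlap.
M33 starts exactly when M34 ends (back-to-back, no overlap), so nothing later overlaps M34 either.
M33 starts before M32 ends → M32 and M33 overlap.
M35 starts before M32 ends → M32 and M35 overlap.
M36 starts before M32 ends → M32 and M36 overlap.
M35 starts before M33 ends → M33 and M35 overlap.
M36 starts before M33 ends → M33 and M36 overlap.
M36 starts before M35 ends → M35 and M36 overlap.

M32 & M33, M32 & M34, M32 & M35, M32 & M36, M33 & M35, M33 & M36, M35 & M36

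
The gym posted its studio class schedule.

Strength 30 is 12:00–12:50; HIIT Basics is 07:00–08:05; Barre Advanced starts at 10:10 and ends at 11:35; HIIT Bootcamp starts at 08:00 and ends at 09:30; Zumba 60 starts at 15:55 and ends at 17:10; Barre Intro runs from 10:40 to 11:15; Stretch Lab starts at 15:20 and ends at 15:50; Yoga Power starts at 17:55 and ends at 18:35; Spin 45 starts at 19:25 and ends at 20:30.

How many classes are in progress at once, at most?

2

Walk through starts and ends in time order (an end at T is processed before a start at T):
07:00 start HIIT Basics → 1
08:00 start HIIT Bootcamp → 2
08:05 end HIIT Basics → 1
09:30 end HIIT Bootcamp → 0
10:10 start Barre Advanced → 1
10:40 start Barre Intro → 2
11:15 end Barre Intro → 1
11:35 end Barre Advanced → 0
12:00 start Strength 30 → 1
12:50 end Strength 30 → 0
15:20 start Stretch Lab → 1
15:50 end Stretch Lab → 0
15:55 start Zumba 60 → 1
17:10 end Zumba 60 → 0
17:55 start Yoga Power → 1
18:35 end Yoga Power → 0
19:25 start Spin 45 → 1
20:30 end Spin 45 → 0
Peak is 2, at 08:00 (HIIT Basics, HIIT Bootcamp).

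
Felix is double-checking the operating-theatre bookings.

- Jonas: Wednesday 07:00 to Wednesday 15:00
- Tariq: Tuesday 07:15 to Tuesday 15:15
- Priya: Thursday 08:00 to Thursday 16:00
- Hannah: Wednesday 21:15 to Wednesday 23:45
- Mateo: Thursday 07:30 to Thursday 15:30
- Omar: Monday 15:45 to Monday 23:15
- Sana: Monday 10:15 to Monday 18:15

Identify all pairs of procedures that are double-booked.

Sorted by start: Sana, Omar, Tariq, Jonas, Hannah, Mateo, Priya.
Omar starts before Sana ends → Sana and Omar overlap.
Tariq starts after Sana ends, so Sana has no further overlaps.
Tariq starts after Omar ends, so Omar has no further overlaps.
Jonas starts after Tariq ends, so Tariq has no further overlaps.
Hannah starts after Jonas ends, so Jonas has no further overlaps.
Mateo starts after Hannah ends, so Hannah has no further overlaps.
Priya starts before Mateo ends → Mateo and Priya overlap.

Mateo & Priya, Omar & Sana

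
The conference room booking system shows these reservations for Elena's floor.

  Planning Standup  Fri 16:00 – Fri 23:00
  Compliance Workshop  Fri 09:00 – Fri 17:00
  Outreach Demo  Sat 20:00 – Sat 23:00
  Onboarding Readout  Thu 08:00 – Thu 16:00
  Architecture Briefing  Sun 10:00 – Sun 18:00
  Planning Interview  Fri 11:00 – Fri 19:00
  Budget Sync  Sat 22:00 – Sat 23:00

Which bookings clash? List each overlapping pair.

Check each pair: they overlap iff neither finishes before the other starts.
Sorted by start: Onboarding Readout, Compliance Workshop, Planning Interview, Planning Standup, Outreach Demo, Budget Sync, Architecture Briefing.
Compliance Workshop starts after Onboarding Readout ends, so Onboarding Readout has no further overlaps.
Planning Interview starts before Compliance Workshop ends → Compliance Workshop and Planning Interview overlap.
Planning Standup starts before Compliance Workshop ends → Compliance Workshop and Planning Standup overlap.
Outreach Demo starts after Compliance Workshop ends, so Compliance Workshop has no further overlaps.
Planning Standup starts before Planning Interview ends → Planning Interview and Planning Standup overlap.
Outreach Demo starts after Planning Interview ends, so Planning Interview has no further overlaps.
Outreach Demo starts after Planning Standup ends, so Planning Standup has no further overlaps.
Budget Sync starts before Outreach Demo ends → Outreach Demo and Budget Sync overlap.
Architecture Briefing starts after Outreach Demo ends.
Architecture Briefing starts after Budget Sync ends.

Budget Sync & Outreach Demo, Compliance Workshop & Planning Interview, Compliance Workshop & Planning Standup, Planning Interview & Planning Standup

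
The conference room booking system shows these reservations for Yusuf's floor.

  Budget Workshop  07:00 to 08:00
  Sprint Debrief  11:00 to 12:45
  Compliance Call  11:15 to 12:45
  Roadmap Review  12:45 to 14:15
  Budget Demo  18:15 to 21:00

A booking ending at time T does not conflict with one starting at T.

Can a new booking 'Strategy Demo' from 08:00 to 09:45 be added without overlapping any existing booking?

Yes — the slot is free

Budget Workshop: ends 08:00 at or before Strategy Demo starts 08:00 → clear.
Sprint Debrief: starts 11:00 at or after Strategy Demo ends 09:45 → clear.
Compliance Call: starts 11:15 at or after Strategy Demo ends 09:45 → clear.
Roadmap Review: starts 12:45 at or after Strategy Demo ends 09:45 → clear.
Budget Demo: starts 18:15 at or after Strategy Demo ends 09:45 → clear.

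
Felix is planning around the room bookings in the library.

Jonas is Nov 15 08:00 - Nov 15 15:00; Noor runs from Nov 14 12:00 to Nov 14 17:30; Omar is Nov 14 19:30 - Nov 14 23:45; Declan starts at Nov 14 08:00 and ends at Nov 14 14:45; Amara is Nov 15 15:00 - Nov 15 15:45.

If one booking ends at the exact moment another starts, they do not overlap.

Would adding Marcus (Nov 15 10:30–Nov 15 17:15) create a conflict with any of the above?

Yes — it overlaps Amara, Jonas

Declan: ends Nov 14 14:45 at or before Marcus starts Nov 15 10:30 → clear.
Noor: ends Nov 14 17:30 at or before Marcus starts Nov 15 10:30 → clear.
Omar: ends Nov 14 23:45 at or before Marcus starts Nov 15 10:30 → clear.
Jonas: starts Nov 15 08:00 before Marcus ends Nov 15 17:15, and ends Nov 15 15:00 after Marcus starts Nov 15 10:30 → overlap.
Amara: starts Nov 15 15:00 before Marcus ends Nov 15 17:15, and ends Nov 15 15:45 after Marcus starts Nov 15 10:30 → overlap.
Marcus overlaps Jonas, Amara.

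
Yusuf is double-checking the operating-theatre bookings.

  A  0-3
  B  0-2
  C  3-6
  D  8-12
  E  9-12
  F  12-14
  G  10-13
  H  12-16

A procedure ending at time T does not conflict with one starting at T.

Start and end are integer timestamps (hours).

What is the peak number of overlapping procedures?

3

Sweep the timeline, counting +1 at each start and −1 at each end (ends before starts at a tie):
0 start A → 1
0 start B → 2
2 end B → 1
3 end A → 0
3 start C → 1
6 end C → 0
8 start D → 1
9 start E → 2
10 start G → 3
12 end D → 2
12 end E → 1
12 start F → 2
12 start H → 3
13 end G → 2
14 end F → 1
16 end H → 0
Peak is 3, at 10 (D, E, G).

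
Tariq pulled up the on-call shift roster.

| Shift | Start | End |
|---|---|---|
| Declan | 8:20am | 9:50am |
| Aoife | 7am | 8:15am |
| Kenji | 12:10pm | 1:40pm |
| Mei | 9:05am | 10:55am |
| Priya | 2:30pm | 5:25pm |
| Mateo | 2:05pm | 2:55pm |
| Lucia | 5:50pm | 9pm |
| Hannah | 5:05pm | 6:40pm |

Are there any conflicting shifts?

Sorted by start: Aoife, Declan, Mei, Kenji, Mateo, Priya, Hannah, Lucia.
Declan starts after Aoife ends; Aoife is clear from here.
Mei starts before Declan ends → Declan and Mei overlap.
That's a conflict, so the schedule is not conflict-free.

Yes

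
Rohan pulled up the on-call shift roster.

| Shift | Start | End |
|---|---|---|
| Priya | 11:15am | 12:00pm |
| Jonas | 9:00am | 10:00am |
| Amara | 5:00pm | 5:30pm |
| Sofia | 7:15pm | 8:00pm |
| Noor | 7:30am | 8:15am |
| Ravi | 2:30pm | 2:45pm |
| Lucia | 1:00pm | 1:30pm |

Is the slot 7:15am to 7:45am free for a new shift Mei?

No — it overlaps Noor

Noor: starts 7:30am before Mei ends 7:45am, and ends 8:15am after Mei starts 7:15am → overlap.
Jonas: starts 9:00am at or after Mei ends 7:45am → clear.
Priya: starts 11:15am at or after Mei ends 7:45am → clear.
Lucia: starts 1:00pm at or after Mei ends 7:45am → clear.
Ravi: starts 2:30pm at or after Mei ends 7:45am → clear.
Amara: starts 5:00pm at or after Mei ends 7:45am → clear.
Sofia: starts 7:15pm at or after Mei ends 7:45am → clear.
Mei overlaps Noor.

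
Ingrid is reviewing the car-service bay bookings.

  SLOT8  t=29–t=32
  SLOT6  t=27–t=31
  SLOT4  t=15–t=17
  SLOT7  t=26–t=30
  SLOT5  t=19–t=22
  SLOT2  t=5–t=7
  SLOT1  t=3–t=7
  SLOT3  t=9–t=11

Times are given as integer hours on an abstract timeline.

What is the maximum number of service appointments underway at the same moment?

Walk through starts and ends in time order (an end at T is processed before a start at T):
t=3 start SLOT1 → 1
t=5 start SLOT2 → 2
t=7 end SLOT1 → 1
t=7 end SLOT2 → 0
t=9 start SLOT3 → 1
t=11 end SLOT3 → 0
t=15 start SLOT4 → 1
t=17 end SLOT4 → 0
t=19 start SLOT5 → 1
t=22 end SLOT5 → 0
t=26 start SLOT7 → 1
t=27 start SLOT6 → 2
t=29 start SLOT8 → 3
t=30 end SLOT7 → 2
t=31 end SLOT6 → 1
t=32 end SLOT8 → 0
Peak is 3, at t=29 (SLOT6, SLOT7, SLOT8).

3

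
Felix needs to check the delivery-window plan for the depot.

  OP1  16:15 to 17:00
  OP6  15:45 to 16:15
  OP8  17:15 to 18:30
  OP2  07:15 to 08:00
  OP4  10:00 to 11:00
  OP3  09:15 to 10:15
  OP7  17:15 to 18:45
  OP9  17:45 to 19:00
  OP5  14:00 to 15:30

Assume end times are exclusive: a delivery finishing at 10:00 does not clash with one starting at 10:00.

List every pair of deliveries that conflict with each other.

Two intervals overlap when each starts before the other ends.
Sorted by start: OP2, OP3, OP4, OP5, OP6, OP1, OP7, OP8, OP9.
OP3 starts after OP2 ends — done with OP2.
OP4 starts before OP3 ends → OP3 and OP4 overlap.
OP5 starts after OP3 ends — done with OP3.
OP5 starts after OP4 ends — done with OP4.
OP6 starts after OP5 ends — done with OP5.
OP1 starts exactly when OP6 ends (back-to-back, no overlap) — done with OP6.
OP7 starts after OP1 ends — done with OP1.
OP8 starts before OP7 ends → OP7 and OP8 overlap.
OP9 starts before OP7 ends → OP7 and OP9 overlap.
OP9 starts before OP8 ends → OP8 and OP9 overlap.

OP3 & OP4, OP7 & OP8, OP7 & OP9, OP8 & OP9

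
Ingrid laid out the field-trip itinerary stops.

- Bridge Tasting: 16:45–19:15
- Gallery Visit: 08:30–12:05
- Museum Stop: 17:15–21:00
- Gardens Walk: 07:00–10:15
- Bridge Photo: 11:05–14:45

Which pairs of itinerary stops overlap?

Bridge Photo & Gallery Visit, Bridge Tasting & Museum Stop, Gallery Visit & Gardens Walk

Sorted by start: Gardens Walk, Gallery Visit, Bridge Photo, Bridge Tasting, Museum Stop.
Gallery Visit starts before Gardens Walk ends → Gardens Walk and Gallery Visit overlap.
Bridge Photo starts after Gardens Walk ends, so Gardens Walk has no further overlaps.
Bridge Photo starts before Gallery Visit ends → Gallery Visit and Bridge Photo overlap.
Bridge Tasting starts after Gallery Visit ends, so Gallery Visit has no further overlaps.
Bridge Tasting starts after Bridge Photo ends, so Bridge Photo has no further overlaps.
Museum Stop starts before Bridge Tasting ends → Bridge Tasting and Museum Stop overlap.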